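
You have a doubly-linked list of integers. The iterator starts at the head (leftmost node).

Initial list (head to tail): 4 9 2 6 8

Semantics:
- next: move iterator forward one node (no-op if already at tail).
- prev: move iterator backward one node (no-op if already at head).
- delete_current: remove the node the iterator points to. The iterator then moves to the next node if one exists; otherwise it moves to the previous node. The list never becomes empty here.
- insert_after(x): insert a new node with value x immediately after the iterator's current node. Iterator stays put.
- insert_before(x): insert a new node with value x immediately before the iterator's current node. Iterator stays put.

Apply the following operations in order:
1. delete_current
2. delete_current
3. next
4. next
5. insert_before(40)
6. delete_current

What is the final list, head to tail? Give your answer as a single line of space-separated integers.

After 1 (delete_current): list=[9, 2, 6, 8] cursor@9
After 2 (delete_current): list=[2, 6, 8] cursor@2
After 3 (next): list=[2, 6, 8] cursor@6
After 4 (next): list=[2, 6, 8] cursor@8
After 5 (insert_before(40)): list=[2, 6, 40, 8] cursor@8
After 6 (delete_current): list=[2, 6, 40] cursor@40

Answer: 2 6 40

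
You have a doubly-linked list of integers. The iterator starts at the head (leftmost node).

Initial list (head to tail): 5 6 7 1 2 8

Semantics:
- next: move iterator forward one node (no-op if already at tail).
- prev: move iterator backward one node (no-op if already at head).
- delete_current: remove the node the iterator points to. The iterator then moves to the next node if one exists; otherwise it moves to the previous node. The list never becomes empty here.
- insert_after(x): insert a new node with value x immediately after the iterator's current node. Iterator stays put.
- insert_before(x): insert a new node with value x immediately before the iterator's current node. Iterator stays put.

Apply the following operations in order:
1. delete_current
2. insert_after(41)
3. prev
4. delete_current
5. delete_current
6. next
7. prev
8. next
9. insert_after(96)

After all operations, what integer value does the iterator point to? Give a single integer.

Answer: 1

Derivation:
After 1 (delete_current): list=[6, 7, 1, 2, 8] cursor@6
After 2 (insert_after(41)): list=[6, 41, 7, 1, 2, 8] cursor@6
After 3 (prev): list=[6, 41, 7, 1, 2, 8] cursor@6
After 4 (delete_current): list=[41, 7, 1, 2, 8] cursor@41
After 5 (delete_current): list=[7, 1, 2, 8] cursor@7
After 6 (next): list=[7, 1, 2, 8] cursor@1
After 7 (prev): list=[7, 1, 2, 8] cursor@7
After 8 (next): list=[7, 1, 2, 8] cursor@1
After 9 (insert_after(96)): list=[7, 1, 96, 2, 8] cursor@1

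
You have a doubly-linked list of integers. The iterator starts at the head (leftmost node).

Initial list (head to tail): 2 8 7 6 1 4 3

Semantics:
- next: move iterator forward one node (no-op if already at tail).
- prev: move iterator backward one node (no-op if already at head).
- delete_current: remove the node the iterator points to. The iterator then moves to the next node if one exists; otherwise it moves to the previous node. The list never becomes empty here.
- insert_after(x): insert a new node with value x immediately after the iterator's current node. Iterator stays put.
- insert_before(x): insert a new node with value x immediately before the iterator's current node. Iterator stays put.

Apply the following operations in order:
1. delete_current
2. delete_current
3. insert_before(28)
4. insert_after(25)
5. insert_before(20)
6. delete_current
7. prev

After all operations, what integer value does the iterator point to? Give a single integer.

Answer: 20

Derivation:
After 1 (delete_current): list=[8, 7, 6, 1, 4, 3] cursor@8
After 2 (delete_current): list=[7, 6, 1, 4, 3] cursor@7
After 3 (insert_before(28)): list=[28, 7, 6, 1, 4, 3] cursor@7
After 4 (insert_after(25)): list=[28, 7, 25, 6, 1, 4, 3] cursor@7
After 5 (insert_before(20)): list=[28, 20, 7, 25, 6, 1, 4, 3] cursor@7
After 6 (delete_current): list=[28, 20, 25, 6, 1, 4, 3] cursor@25
After 7 (prev): list=[28, 20, 25, 6, 1, 4, 3] cursor@20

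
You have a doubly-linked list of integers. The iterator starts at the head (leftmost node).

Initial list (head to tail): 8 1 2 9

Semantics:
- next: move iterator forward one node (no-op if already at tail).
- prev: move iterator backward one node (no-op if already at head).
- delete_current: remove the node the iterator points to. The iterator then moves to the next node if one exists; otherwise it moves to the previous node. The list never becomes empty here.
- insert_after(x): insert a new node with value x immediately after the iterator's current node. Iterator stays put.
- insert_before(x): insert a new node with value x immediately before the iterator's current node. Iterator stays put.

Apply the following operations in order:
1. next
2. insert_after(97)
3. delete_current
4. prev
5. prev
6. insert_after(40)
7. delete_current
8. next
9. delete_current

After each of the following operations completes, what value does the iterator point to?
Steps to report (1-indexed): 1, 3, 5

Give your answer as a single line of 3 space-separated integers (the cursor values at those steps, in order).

After 1 (next): list=[8, 1, 2, 9] cursor@1
After 2 (insert_after(97)): list=[8, 1, 97, 2, 9] cursor@1
After 3 (delete_current): list=[8, 97, 2, 9] cursor@97
After 4 (prev): list=[8, 97, 2, 9] cursor@8
After 5 (prev): list=[8, 97, 2, 9] cursor@8
After 6 (insert_after(40)): list=[8, 40, 97, 2, 9] cursor@8
After 7 (delete_current): list=[40, 97, 2, 9] cursor@40
After 8 (next): list=[40, 97, 2, 9] cursor@97
After 9 (delete_current): list=[40, 2, 9] cursor@2

Answer: 1 97 8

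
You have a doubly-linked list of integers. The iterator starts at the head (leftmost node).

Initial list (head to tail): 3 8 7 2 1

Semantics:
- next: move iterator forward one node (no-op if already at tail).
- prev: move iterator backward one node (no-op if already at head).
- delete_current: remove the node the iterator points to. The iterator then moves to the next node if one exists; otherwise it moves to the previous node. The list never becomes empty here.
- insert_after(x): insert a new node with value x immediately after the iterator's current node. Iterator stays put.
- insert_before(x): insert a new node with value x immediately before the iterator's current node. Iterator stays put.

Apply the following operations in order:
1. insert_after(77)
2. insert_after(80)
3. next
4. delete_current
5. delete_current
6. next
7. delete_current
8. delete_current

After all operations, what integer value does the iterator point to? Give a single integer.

After 1 (insert_after(77)): list=[3, 77, 8, 7, 2, 1] cursor@3
After 2 (insert_after(80)): list=[3, 80, 77, 8, 7, 2, 1] cursor@3
After 3 (next): list=[3, 80, 77, 8, 7, 2, 1] cursor@80
After 4 (delete_current): list=[3, 77, 8, 7, 2, 1] cursor@77
After 5 (delete_current): list=[3, 8, 7, 2, 1] cursor@8
After 6 (next): list=[3, 8, 7, 2, 1] cursor@7
After 7 (delete_current): list=[3, 8, 2, 1] cursor@2
After 8 (delete_current): list=[3, 8, 1] cursor@1

Answer: 1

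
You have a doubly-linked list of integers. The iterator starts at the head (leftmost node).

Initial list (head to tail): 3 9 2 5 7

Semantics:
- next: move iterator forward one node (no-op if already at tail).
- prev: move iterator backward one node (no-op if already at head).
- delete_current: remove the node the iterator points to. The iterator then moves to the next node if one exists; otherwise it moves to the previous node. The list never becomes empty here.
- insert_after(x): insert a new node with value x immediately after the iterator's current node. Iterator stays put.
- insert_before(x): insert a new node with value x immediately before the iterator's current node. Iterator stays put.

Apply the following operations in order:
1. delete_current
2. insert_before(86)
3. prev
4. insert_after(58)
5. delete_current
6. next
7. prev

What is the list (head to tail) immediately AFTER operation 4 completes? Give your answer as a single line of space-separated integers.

After 1 (delete_current): list=[9, 2, 5, 7] cursor@9
After 2 (insert_before(86)): list=[86, 9, 2, 5, 7] cursor@9
After 3 (prev): list=[86, 9, 2, 5, 7] cursor@86
After 4 (insert_after(58)): list=[86, 58, 9, 2, 5, 7] cursor@86

Answer: 86 58 9 2 5 7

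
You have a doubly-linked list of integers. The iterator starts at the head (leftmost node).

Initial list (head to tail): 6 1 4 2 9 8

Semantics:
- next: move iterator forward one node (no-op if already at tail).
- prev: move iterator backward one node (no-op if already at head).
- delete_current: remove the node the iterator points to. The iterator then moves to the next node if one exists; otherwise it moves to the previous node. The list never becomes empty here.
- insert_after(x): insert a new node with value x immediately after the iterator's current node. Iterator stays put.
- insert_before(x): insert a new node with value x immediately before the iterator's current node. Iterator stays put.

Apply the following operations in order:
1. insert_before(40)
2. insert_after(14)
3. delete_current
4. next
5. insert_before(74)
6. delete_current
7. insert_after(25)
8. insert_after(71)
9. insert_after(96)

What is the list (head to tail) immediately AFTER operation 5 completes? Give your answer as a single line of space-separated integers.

Answer: 40 14 74 1 4 2 9 8

Derivation:
After 1 (insert_before(40)): list=[40, 6, 1, 4, 2, 9, 8] cursor@6
After 2 (insert_after(14)): list=[40, 6, 14, 1, 4, 2, 9, 8] cursor@6
After 3 (delete_current): list=[40, 14, 1, 4, 2, 9, 8] cursor@14
After 4 (next): list=[40, 14, 1, 4, 2, 9, 8] cursor@1
After 5 (insert_before(74)): list=[40, 14, 74, 1, 4, 2, 9, 8] cursor@1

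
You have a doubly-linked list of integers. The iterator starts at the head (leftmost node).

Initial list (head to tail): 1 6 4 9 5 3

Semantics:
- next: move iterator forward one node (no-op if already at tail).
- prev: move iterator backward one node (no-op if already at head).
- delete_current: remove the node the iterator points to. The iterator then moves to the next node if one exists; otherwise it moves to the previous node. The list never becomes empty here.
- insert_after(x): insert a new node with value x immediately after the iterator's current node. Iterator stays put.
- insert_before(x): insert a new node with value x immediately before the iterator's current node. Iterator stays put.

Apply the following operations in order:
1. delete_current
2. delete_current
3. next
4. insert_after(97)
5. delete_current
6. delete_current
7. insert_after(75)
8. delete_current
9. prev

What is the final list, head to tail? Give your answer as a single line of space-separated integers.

After 1 (delete_current): list=[6, 4, 9, 5, 3] cursor@6
After 2 (delete_current): list=[4, 9, 5, 3] cursor@4
After 3 (next): list=[4, 9, 5, 3] cursor@9
After 4 (insert_after(97)): list=[4, 9, 97, 5, 3] cursor@9
After 5 (delete_current): list=[4, 97, 5, 3] cursor@97
After 6 (delete_current): list=[4, 5, 3] cursor@5
After 7 (insert_after(75)): list=[4, 5, 75, 3] cursor@5
After 8 (delete_current): list=[4, 75, 3] cursor@75
After 9 (prev): list=[4, 75, 3] cursor@4

Answer: 4 75 3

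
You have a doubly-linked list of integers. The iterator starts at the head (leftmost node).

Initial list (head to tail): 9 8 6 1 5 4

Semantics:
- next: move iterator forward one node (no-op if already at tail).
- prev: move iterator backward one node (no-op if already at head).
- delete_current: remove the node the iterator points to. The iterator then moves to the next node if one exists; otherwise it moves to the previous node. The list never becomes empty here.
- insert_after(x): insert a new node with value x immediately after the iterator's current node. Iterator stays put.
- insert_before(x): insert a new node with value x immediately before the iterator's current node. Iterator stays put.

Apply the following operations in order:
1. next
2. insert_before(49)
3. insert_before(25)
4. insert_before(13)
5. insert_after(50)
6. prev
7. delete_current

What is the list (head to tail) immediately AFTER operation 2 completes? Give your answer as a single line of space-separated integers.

Answer: 9 49 8 6 1 5 4

Derivation:
After 1 (next): list=[9, 8, 6, 1, 5, 4] cursor@8
After 2 (insert_before(49)): list=[9, 49, 8, 6, 1, 5, 4] cursor@8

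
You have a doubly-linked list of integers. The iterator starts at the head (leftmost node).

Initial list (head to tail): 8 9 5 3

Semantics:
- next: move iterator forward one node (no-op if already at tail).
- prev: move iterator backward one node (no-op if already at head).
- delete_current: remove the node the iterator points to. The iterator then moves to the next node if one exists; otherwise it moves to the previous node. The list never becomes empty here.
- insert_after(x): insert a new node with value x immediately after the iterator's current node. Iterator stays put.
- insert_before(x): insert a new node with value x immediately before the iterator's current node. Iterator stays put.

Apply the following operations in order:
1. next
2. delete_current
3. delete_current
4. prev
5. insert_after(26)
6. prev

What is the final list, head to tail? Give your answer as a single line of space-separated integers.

After 1 (next): list=[8, 9, 5, 3] cursor@9
After 2 (delete_current): list=[8, 5, 3] cursor@5
After 3 (delete_current): list=[8, 3] cursor@3
After 4 (prev): list=[8, 3] cursor@8
After 5 (insert_after(26)): list=[8, 26, 3] cursor@8
After 6 (prev): list=[8, 26, 3] cursor@8

Answer: 8 26 3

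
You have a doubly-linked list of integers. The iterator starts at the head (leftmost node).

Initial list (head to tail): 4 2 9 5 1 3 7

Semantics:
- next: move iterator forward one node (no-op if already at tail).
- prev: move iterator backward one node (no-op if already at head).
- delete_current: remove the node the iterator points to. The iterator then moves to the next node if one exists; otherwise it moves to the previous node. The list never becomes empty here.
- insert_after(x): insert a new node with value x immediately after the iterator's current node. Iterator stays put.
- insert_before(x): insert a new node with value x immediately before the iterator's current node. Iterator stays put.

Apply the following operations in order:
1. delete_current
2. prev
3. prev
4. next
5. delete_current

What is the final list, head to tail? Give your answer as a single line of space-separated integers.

Answer: 2 5 1 3 7

Derivation:
After 1 (delete_current): list=[2, 9, 5, 1, 3, 7] cursor@2
After 2 (prev): list=[2, 9, 5, 1, 3, 7] cursor@2
After 3 (prev): list=[2, 9, 5, 1, 3, 7] cursor@2
After 4 (next): list=[2, 9, 5, 1, 3, 7] cursor@9
After 5 (delete_current): list=[2, 5, 1, 3, 7] cursor@5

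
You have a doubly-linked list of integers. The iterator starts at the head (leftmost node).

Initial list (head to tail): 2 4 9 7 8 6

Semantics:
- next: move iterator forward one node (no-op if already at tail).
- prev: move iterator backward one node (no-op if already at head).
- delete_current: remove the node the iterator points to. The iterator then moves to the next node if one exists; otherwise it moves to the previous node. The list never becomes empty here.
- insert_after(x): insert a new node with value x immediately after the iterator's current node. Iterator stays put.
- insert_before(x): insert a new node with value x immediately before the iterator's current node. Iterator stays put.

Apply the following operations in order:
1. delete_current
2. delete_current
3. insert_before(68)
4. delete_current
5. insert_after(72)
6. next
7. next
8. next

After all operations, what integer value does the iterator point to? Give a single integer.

After 1 (delete_current): list=[4, 9, 7, 8, 6] cursor@4
After 2 (delete_current): list=[9, 7, 8, 6] cursor@9
After 3 (insert_before(68)): list=[68, 9, 7, 8, 6] cursor@9
After 4 (delete_current): list=[68, 7, 8, 6] cursor@7
After 5 (insert_after(72)): list=[68, 7, 72, 8, 6] cursor@7
After 6 (next): list=[68, 7, 72, 8, 6] cursor@72
After 7 (next): list=[68, 7, 72, 8, 6] cursor@8
After 8 (next): list=[68, 7, 72, 8, 6] cursor@6

Answer: 6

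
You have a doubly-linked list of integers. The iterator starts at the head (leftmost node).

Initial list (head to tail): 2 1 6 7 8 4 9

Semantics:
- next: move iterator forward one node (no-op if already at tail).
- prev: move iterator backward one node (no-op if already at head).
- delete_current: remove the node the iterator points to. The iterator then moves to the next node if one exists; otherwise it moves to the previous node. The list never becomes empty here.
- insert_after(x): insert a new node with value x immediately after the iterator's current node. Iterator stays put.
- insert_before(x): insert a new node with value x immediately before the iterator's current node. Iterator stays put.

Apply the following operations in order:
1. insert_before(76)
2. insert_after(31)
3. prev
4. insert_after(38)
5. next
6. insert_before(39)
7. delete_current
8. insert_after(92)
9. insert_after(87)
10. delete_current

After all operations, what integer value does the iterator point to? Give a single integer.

After 1 (insert_before(76)): list=[76, 2, 1, 6, 7, 8, 4, 9] cursor@2
After 2 (insert_after(31)): list=[76, 2, 31, 1, 6, 7, 8, 4, 9] cursor@2
After 3 (prev): list=[76, 2, 31, 1, 6, 7, 8, 4, 9] cursor@76
After 4 (insert_after(38)): list=[76, 38, 2, 31, 1, 6, 7, 8, 4, 9] cursor@76
After 5 (next): list=[76, 38, 2, 31, 1, 6, 7, 8, 4, 9] cursor@38
After 6 (insert_before(39)): list=[76, 39, 38, 2, 31, 1, 6, 7, 8, 4, 9] cursor@38
After 7 (delete_current): list=[76, 39, 2, 31, 1, 6, 7, 8, 4, 9] cursor@2
After 8 (insert_after(92)): list=[76, 39, 2, 92, 31, 1, 6, 7, 8, 4, 9] cursor@2
After 9 (insert_after(87)): list=[76, 39, 2, 87, 92, 31, 1, 6, 7, 8, 4, 9] cursor@2
After 10 (delete_current): list=[76, 39, 87, 92, 31, 1, 6, 7, 8, 4, 9] cursor@87

Answer: 87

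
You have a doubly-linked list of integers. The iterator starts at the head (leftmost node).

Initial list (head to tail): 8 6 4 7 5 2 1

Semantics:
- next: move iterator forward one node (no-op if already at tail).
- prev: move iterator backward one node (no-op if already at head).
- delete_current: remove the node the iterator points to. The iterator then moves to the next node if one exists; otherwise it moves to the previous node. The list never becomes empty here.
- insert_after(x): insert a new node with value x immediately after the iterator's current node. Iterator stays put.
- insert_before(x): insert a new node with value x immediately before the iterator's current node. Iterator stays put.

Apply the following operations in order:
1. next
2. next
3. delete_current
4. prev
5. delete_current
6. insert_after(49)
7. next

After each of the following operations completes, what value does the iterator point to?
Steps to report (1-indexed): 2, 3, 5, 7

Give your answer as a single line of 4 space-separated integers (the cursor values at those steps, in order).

After 1 (next): list=[8, 6, 4, 7, 5, 2, 1] cursor@6
After 2 (next): list=[8, 6, 4, 7, 5, 2, 1] cursor@4
After 3 (delete_current): list=[8, 6, 7, 5, 2, 1] cursor@7
After 4 (prev): list=[8, 6, 7, 5, 2, 1] cursor@6
After 5 (delete_current): list=[8, 7, 5, 2, 1] cursor@7
After 6 (insert_after(49)): list=[8, 7, 49, 5, 2, 1] cursor@7
After 7 (next): list=[8, 7, 49, 5, 2, 1] cursor@49

Answer: 4 7 7 49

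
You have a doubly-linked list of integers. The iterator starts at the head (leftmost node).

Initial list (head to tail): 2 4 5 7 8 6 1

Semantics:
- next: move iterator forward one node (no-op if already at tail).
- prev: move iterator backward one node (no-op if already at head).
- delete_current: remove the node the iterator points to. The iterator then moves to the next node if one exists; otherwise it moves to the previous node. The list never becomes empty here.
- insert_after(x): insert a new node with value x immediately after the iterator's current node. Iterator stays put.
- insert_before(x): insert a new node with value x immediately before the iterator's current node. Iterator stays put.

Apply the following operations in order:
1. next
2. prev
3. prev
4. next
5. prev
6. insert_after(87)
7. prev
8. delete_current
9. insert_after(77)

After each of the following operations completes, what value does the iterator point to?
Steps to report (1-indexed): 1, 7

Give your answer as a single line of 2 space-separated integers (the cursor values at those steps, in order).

Answer: 4 2

Derivation:
After 1 (next): list=[2, 4, 5, 7, 8, 6, 1] cursor@4
After 2 (prev): list=[2, 4, 5, 7, 8, 6, 1] cursor@2
After 3 (prev): list=[2, 4, 5, 7, 8, 6, 1] cursor@2
After 4 (next): list=[2, 4, 5, 7, 8, 6, 1] cursor@4
After 5 (prev): list=[2, 4, 5, 7, 8, 6, 1] cursor@2
After 6 (insert_after(87)): list=[2, 87, 4, 5, 7, 8, 6, 1] cursor@2
After 7 (prev): list=[2, 87, 4, 5, 7, 8, 6, 1] cursor@2
After 8 (delete_current): list=[87, 4, 5, 7, 8, 6, 1] cursor@87
After 9 (insert_after(77)): list=[87, 77, 4, 5, 7, 8, 6, 1] cursor@87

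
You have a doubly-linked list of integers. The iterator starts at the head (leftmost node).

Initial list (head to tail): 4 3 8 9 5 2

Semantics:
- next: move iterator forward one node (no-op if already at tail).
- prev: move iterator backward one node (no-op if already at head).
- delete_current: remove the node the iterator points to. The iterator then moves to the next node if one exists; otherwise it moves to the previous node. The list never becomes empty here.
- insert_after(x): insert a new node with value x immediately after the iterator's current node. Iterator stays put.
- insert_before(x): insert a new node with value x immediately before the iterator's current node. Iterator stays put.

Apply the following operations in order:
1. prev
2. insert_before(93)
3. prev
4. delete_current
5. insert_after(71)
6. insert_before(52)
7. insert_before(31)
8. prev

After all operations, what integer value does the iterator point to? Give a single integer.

After 1 (prev): list=[4, 3, 8, 9, 5, 2] cursor@4
After 2 (insert_before(93)): list=[93, 4, 3, 8, 9, 5, 2] cursor@4
After 3 (prev): list=[93, 4, 3, 8, 9, 5, 2] cursor@93
After 4 (delete_current): list=[4, 3, 8, 9, 5, 2] cursor@4
After 5 (insert_after(71)): list=[4, 71, 3, 8, 9, 5, 2] cursor@4
After 6 (insert_before(52)): list=[52, 4, 71, 3, 8, 9, 5, 2] cursor@4
After 7 (insert_before(31)): list=[52, 31, 4, 71, 3, 8, 9, 5, 2] cursor@4
After 8 (prev): list=[52, 31, 4, 71, 3, 8, 9, 5, 2] cursor@31

Answer: 31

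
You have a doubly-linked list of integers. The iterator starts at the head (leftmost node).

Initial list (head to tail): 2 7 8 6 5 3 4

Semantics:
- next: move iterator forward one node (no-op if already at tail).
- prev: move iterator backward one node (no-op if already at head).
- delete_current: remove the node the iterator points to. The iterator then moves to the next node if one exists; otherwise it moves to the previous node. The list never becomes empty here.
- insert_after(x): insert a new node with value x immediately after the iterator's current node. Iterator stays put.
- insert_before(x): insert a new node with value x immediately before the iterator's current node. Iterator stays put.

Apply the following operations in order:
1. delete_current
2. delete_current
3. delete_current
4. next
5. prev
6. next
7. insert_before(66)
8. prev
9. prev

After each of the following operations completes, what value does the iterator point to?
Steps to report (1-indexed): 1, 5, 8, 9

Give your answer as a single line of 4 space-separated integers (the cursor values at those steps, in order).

Answer: 7 6 66 6

Derivation:
After 1 (delete_current): list=[7, 8, 6, 5, 3, 4] cursor@7
After 2 (delete_current): list=[8, 6, 5, 3, 4] cursor@8
After 3 (delete_current): list=[6, 5, 3, 4] cursor@6
After 4 (next): list=[6, 5, 3, 4] cursor@5
After 5 (prev): list=[6, 5, 3, 4] cursor@6
After 6 (next): list=[6, 5, 3, 4] cursor@5
After 7 (insert_before(66)): list=[6, 66, 5, 3, 4] cursor@5
After 8 (prev): list=[6, 66, 5, 3, 4] cursor@66
After 9 (prev): list=[6, 66, 5, 3, 4] cursor@6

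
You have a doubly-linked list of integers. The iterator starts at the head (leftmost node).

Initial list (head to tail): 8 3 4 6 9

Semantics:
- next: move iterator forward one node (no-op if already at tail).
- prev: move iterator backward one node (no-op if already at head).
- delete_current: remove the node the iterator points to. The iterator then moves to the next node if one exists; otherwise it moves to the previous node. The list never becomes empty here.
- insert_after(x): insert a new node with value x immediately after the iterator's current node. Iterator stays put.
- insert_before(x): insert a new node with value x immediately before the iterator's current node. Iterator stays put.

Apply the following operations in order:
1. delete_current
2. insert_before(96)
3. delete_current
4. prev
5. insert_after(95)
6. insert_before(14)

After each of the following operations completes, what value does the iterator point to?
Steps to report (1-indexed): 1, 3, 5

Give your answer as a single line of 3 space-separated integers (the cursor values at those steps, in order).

Answer: 3 4 96

Derivation:
After 1 (delete_current): list=[3, 4, 6, 9] cursor@3
After 2 (insert_before(96)): list=[96, 3, 4, 6, 9] cursor@3
After 3 (delete_current): list=[96, 4, 6, 9] cursor@4
After 4 (prev): list=[96, 4, 6, 9] cursor@96
After 5 (insert_after(95)): list=[96, 95, 4, 6, 9] cursor@96
After 6 (insert_before(14)): list=[14, 96, 95, 4, 6, 9] cursor@96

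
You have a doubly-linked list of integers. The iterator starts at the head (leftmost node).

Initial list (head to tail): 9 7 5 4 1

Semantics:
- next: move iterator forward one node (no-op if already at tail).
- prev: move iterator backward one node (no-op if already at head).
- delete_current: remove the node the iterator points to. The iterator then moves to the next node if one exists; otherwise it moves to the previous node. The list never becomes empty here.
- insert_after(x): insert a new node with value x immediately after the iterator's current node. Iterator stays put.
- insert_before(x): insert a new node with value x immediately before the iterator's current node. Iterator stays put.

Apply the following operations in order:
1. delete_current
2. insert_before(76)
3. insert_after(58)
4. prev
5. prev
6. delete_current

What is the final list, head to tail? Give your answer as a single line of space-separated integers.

After 1 (delete_current): list=[7, 5, 4, 1] cursor@7
After 2 (insert_before(76)): list=[76, 7, 5, 4, 1] cursor@7
After 3 (insert_after(58)): list=[76, 7, 58, 5, 4, 1] cursor@7
After 4 (prev): list=[76, 7, 58, 5, 4, 1] cursor@76
After 5 (prev): list=[76, 7, 58, 5, 4, 1] cursor@76
After 6 (delete_current): list=[7, 58, 5, 4, 1] cursor@7

Answer: 7 58 5 4 1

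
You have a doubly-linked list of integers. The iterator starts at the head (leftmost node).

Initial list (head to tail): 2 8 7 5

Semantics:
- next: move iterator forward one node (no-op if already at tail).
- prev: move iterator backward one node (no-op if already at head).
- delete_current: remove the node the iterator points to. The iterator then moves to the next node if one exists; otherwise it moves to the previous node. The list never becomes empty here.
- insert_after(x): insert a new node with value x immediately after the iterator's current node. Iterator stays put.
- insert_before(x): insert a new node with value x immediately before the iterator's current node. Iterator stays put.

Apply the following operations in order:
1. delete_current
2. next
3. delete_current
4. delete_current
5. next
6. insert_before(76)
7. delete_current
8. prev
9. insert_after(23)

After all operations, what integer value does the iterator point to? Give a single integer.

After 1 (delete_current): list=[8, 7, 5] cursor@8
After 2 (next): list=[8, 7, 5] cursor@7
After 3 (delete_current): list=[8, 5] cursor@5
After 4 (delete_current): list=[8] cursor@8
After 5 (next): list=[8] cursor@8
After 6 (insert_before(76)): list=[76, 8] cursor@8
After 7 (delete_current): list=[76] cursor@76
After 8 (prev): list=[76] cursor@76
After 9 (insert_after(23)): list=[76, 23] cursor@76

Answer: 76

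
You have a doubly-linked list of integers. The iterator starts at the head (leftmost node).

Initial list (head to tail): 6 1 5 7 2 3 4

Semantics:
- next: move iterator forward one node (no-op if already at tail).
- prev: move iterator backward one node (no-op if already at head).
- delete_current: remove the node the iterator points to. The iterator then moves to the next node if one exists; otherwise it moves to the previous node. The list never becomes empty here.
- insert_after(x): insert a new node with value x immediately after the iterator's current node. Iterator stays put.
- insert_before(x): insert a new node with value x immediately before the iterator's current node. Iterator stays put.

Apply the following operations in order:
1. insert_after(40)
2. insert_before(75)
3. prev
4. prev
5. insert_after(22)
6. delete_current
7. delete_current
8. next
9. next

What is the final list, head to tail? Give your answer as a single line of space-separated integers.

After 1 (insert_after(40)): list=[6, 40, 1, 5, 7, 2, 3, 4] cursor@6
After 2 (insert_before(75)): list=[75, 6, 40, 1, 5, 7, 2, 3, 4] cursor@6
After 3 (prev): list=[75, 6, 40, 1, 5, 7, 2, 3, 4] cursor@75
After 4 (prev): list=[75, 6, 40, 1, 5, 7, 2, 3, 4] cursor@75
After 5 (insert_after(22)): list=[75, 22, 6, 40, 1, 5, 7, 2, 3, 4] cursor@75
After 6 (delete_current): list=[22, 6, 40, 1, 5, 7, 2, 3, 4] cursor@22
After 7 (delete_current): list=[6, 40, 1, 5, 7, 2, 3, 4] cursor@6
After 8 (next): list=[6, 40, 1, 5, 7, 2, 3, 4] cursor@40
After 9 (next): list=[6, 40, 1, 5, 7, 2, 3, 4] cursor@1

Answer: 6 40 1 5 7 2 3 4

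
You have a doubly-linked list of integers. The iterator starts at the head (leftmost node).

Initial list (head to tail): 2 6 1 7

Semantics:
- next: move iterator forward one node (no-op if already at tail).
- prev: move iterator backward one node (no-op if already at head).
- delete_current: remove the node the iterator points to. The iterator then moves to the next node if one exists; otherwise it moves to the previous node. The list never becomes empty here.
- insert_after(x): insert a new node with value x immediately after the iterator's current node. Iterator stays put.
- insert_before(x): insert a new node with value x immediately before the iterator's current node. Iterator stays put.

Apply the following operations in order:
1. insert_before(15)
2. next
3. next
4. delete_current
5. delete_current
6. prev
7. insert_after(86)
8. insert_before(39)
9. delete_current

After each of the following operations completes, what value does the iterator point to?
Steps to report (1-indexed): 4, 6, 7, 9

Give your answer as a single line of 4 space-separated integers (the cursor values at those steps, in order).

After 1 (insert_before(15)): list=[15, 2, 6, 1, 7] cursor@2
After 2 (next): list=[15, 2, 6, 1, 7] cursor@6
After 3 (next): list=[15, 2, 6, 1, 7] cursor@1
After 4 (delete_current): list=[15, 2, 6, 7] cursor@7
After 5 (delete_current): list=[15, 2, 6] cursor@6
After 6 (prev): list=[15, 2, 6] cursor@2
After 7 (insert_after(86)): list=[15, 2, 86, 6] cursor@2
After 8 (insert_before(39)): list=[15, 39, 2, 86, 6] cursor@2
After 9 (delete_current): list=[15, 39, 86, 6] cursor@86

Answer: 7 2 2 86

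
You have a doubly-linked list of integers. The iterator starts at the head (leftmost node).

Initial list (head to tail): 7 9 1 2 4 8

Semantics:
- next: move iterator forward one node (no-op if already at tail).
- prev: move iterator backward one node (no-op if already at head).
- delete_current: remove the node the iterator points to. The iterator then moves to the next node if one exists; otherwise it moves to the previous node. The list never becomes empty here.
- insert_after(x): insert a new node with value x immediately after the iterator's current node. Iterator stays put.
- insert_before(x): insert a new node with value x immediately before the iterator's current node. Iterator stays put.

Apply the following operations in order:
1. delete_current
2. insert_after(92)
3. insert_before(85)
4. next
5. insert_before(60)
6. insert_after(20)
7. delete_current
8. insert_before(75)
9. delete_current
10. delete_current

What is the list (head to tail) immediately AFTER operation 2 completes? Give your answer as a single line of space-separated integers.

After 1 (delete_current): list=[9, 1, 2, 4, 8] cursor@9
After 2 (insert_after(92)): list=[9, 92, 1, 2, 4, 8] cursor@9

Answer: 9 92 1 2 4 8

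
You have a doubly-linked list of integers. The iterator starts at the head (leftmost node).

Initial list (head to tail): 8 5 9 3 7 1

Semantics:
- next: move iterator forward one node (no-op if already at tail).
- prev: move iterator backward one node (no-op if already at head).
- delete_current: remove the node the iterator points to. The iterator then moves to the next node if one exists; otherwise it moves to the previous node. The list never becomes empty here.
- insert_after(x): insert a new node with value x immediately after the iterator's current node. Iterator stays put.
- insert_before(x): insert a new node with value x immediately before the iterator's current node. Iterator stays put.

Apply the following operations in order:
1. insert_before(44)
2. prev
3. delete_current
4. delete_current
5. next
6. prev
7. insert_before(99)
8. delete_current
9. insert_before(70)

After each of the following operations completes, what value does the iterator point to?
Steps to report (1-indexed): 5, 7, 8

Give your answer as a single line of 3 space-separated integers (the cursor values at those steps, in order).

After 1 (insert_before(44)): list=[44, 8, 5, 9, 3, 7, 1] cursor@8
After 2 (prev): list=[44, 8, 5, 9, 3, 7, 1] cursor@44
After 3 (delete_current): list=[8, 5, 9, 3, 7, 1] cursor@8
After 4 (delete_current): list=[5, 9, 3, 7, 1] cursor@5
After 5 (next): list=[5, 9, 3, 7, 1] cursor@9
After 6 (prev): list=[5, 9, 3, 7, 1] cursor@5
After 7 (insert_before(99)): list=[99, 5, 9, 3, 7, 1] cursor@5
After 8 (delete_current): list=[99, 9, 3, 7, 1] cursor@9
After 9 (insert_before(70)): list=[99, 70, 9, 3, 7, 1] cursor@9

Answer: 9 5 9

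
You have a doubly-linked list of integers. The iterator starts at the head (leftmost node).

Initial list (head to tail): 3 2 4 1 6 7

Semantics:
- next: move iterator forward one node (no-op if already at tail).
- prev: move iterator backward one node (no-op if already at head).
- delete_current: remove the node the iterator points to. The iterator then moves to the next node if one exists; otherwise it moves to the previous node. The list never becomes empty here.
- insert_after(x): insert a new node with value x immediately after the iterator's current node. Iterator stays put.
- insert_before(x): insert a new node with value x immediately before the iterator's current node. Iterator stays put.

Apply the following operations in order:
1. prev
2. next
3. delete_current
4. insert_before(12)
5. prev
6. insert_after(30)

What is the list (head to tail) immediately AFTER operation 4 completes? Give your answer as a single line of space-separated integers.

Answer: 3 12 4 1 6 7

Derivation:
After 1 (prev): list=[3, 2, 4, 1, 6, 7] cursor@3
After 2 (next): list=[3, 2, 4, 1, 6, 7] cursor@2
After 3 (delete_current): list=[3, 4, 1, 6, 7] cursor@4
After 4 (insert_before(12)): list=[3, 12, 4, 1, 6, 7] cursor@4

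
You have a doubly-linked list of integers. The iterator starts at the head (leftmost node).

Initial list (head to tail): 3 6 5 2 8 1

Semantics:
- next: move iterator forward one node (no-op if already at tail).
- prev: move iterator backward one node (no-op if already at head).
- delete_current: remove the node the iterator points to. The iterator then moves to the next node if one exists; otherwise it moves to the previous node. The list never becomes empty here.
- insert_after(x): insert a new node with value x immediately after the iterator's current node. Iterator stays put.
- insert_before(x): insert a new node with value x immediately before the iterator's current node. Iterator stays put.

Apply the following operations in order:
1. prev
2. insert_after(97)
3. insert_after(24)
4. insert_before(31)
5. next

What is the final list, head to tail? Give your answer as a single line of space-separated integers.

After 1 (prev): list=[3, 6, 5, 2, 8, 1] cursor@3
After 2 (insert_after(97)): list=[3, 97, 6, 5, 2, 8, 1] cursor@3
After 3 (insert_after(24)): list=[3, 24, 97, 6, 5, 2, 8, 1] cursor@3
After 4 (insert_before(31)): list=[31, 3, 24, 97, 6, 5, 2, 8, 1] cursor@3
After 5 (next): list=[31, 3, 24, 97, 6, 5, 2, 8, 1] cursor@24

Answer: 31 3 24 97 6 5 2 8 1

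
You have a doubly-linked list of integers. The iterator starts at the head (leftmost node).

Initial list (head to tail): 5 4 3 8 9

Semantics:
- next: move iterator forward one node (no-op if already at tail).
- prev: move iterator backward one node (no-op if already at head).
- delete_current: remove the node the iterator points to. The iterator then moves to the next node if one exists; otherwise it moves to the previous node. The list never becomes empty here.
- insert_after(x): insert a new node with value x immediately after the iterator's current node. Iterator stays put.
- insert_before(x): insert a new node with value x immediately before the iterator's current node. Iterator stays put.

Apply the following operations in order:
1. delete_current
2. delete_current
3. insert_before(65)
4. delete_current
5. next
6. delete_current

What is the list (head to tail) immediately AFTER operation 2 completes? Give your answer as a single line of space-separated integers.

After 1 (delete_current): list=[4, 3, 8, 9] cursor@4
After 2 (delete_current): list=[3, 8, 9] cursor@3

Answer: 3 8 9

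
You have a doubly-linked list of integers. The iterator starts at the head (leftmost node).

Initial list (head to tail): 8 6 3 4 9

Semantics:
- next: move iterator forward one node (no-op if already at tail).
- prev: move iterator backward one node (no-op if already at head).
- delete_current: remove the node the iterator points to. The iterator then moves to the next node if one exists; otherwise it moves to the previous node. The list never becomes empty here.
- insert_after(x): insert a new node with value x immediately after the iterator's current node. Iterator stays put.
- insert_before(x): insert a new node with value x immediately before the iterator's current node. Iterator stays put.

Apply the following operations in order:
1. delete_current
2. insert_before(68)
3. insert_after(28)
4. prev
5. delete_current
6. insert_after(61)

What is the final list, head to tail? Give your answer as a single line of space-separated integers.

Answer: 6 61 28 3 4 9

Derivation:
After 1 (delete_current): list=[6, 3, 4, 9] cursor@6
After 2 (insert_before(68)): list=[68, 6, 3, 4, 9] cursor@6
After 3 (insert_after(28)): list=[68, 6, 28, 3, 4, 9] cursor@6
After 4 (prev): list=[68, 6, 28, 3, 4, 9] cursor@68
After 5 (delete_current): list=[6, 28, 3, 4, 9] cursor@6
After 6 (insert_after(61)): list=[6, 61, 28, 3, 4, 9] cursor@6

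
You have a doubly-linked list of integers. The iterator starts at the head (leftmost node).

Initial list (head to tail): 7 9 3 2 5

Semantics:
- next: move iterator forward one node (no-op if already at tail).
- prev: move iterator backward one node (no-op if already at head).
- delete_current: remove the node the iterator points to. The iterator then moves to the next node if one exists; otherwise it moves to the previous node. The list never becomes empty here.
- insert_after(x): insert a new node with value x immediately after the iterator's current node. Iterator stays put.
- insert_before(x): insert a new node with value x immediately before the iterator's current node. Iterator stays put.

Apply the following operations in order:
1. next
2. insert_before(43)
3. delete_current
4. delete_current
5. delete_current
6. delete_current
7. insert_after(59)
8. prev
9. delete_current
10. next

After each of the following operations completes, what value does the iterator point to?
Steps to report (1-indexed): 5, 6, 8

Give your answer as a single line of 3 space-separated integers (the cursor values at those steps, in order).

After 1 (next): list=[7, 9, 3, 2, 5] cursor@9
After 2 (insert_before(43)): list=[7, 43, 9, 3, 2, 5] cursor@9
After 3 (delete_current): list=[7, 43, 3, 2, 5] cursor@3
After 4 (delete_current): list=[7, 43, 2, 5] cursor@2
After 5 (delete_current): list=[7, 43, 5] cursor@5
After 6 (delete_current): list=[7, 43] cursor@43
After 7 (insert_after(59)): list=[7, 43, 59] cursor@43
After 8 (prev): list=[7, 43, 59] cursor@7
After 9 (delete_current): list=[43, 59] cursor@43
After 10 (next): list=[43, 59] cursor@59

Answer: 5 43 7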